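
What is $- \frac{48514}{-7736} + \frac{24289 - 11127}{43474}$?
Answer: $\frac{552729717}{84078716} \approx 6.574$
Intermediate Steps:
$- \frac{48514}{-7736} + \frac{24289 - 11127}{43474} = \left(-48514\right) \left(- \frac{1}{7736}\right) + \left(24289 - 11127\right) \frac{1}{43474} = \frac{24257}{3868} + 13162 \cdot \frac{1}{43474} = \frac{24257}{3868} + \frac{6581}{21737} = \frac{552729717}{84078716}$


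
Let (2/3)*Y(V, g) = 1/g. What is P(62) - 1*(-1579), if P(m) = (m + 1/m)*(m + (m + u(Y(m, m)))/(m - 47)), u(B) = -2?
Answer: 175834/31 ≈ 5672.1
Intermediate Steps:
Y(V, g) = 3/(2*g)
P(m) = (m + 1/m)*(m + (-2 + m)/(-47 + m)) (P(m) = (m + 1/m)*(m + (m - 2)/(m - 47)) = (m + 1/m)*(m + (-2 + m)/(-47 + m)))
P(62) - 1*(-1579) = (-2 + 62⁴ - 1*62² - 46*62 - 46*62³)/(62*(-47 + 62)) - 1*(-1579) = (1/62)*(-2 + 14776336 - 1*3844 - 2852 - 46*238328)/15 + 1579 = (1/62)*(1/15)*(-2 + 14776336 - 3844 - 2852 - 10963088) + 1579 = (1/62)*(1/15)*3806550 + 1579 = 126885/31 + 1579 = 175834/31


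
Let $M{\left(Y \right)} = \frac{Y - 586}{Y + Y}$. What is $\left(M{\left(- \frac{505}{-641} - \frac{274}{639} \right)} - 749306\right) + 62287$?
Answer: $- \frac{202307280271}{294122} \approx -6.8784 \cdot 10^{5}$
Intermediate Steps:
$M{\left(Y \right)} = \frac{-586 + Y}{2 Y}$
$\left(M{\left(- \frac{505}{-641} - \frac{274}{639} \right)} - 749306\right) + 62287 = \left(\frac{-586 - \left(- \frac{505}{641} + \frac{274}{639}\right)}{2 \left(- \frac{505}{-641} - \frac{274}{639}\right)} - 749306\right) + 62287 = \left(\frac{-586 - - \frac{147061}{409599}}{2 \left(\left(-505\right) \left(- \frac{1}{641}\right) - \frac{274}{639}\right)} - 749306\right) + 62287 = \left(\frac{-586 + \left(\frac{505}{641} - \frac{274}{639}\right)}{2 \left(\frac{505}{641} - \frac{274}{639}\right)} - 749306\right) + 62287 = \left(\frac{-586 + \frac{147061}{409599}}{2 \cdot \frac{147061}{409599}} - 749306\right) + 62287 = \left(\frac{1}{2} \cdot \frac{409599}{147061} \left(- \frac{239877953}{409599}\right) - 749306\right) + 62287 = \left(- \frac{239877953}{294122} - 749306\right) + 62287 = - \frac{220627257285}{294122} + 62287 = - \frac{202307280271}{294122}$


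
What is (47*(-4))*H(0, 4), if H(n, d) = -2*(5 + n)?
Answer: 1880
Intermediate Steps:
H(n, d) = -10 - 2*n
(47*(-4))*H(0, 4) = (47*(-4))*(-10 - 2*0) = -188*(-10 + 0) = -188*(-10) = 1880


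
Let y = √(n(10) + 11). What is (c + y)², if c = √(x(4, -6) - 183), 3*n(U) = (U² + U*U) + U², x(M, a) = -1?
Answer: -73 + 4*I*√5106 ≈ -73.0 + 285.83*I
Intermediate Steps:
n(U) = U² (n(U) = ((U² + U*U) + U²)/3 = ((U² + U²) + U²)/3 = (2*U² + U²)/3 = (3*U²)/3 = U²)
c = 2*I*√46 (c = √(-1 - 183) = √(-184) = 2*I*√46 ≈ 13.565*I)
y = √111 (y = √(10² + 11) = √(100 + 11) = √111 ≈ 10.536)
(c + y)² = (2*I*√46 + √111)² = (√111 + 2*I*√46)²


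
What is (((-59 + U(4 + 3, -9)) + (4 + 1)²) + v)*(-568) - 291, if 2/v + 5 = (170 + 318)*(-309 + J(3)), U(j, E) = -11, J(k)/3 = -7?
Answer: 4069447241/161045 ≈ 25269.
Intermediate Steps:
J(k) = -21 (J(k) = 3*(-7) = -21)
v = -2/161045 (v = 2/(-5 + (170 + 318)*(-309 - 21)) = 2/(-5 + 488*(-330)) = 2/(-5 - 161040) = 2/(-161045) = 2*(-1/161045) = -2/161045 ≈ -1.2419e-5)
(((-59 + U(4 + 3, -9)) + (4 + 1)²) + v)*(-568) - 291 = (((-59 - 11) + (4 + 1)²) - 2/161045)*(-568) - 291 = ((-70 + 5²) - 2/161045)*(-568) - 291 = ((-70 + 25) - 2/161045)*(-568) - 291 = (-45 - 2/161045)*(-568) - 291 = -7247027/161045*(-568) - 291 = 4116311336/161045 - 291 = 4069447241/161045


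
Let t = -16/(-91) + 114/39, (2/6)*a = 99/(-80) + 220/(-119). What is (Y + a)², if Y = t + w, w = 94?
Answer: 118180836952201/15316537600 ≈ 7715.9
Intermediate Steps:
a = -88143/9520 (a = 3*(99/(-80) + 220/(-119)) = 3*(99*(-1/80) + 220*(-1/119)) = 3*(-99/80 - 220/119) = 3*(-29381/9520) = -88143/9520 ≈ -9.2587)
t = 282/91 (t = -16*(-1/91) + 114*(1/39) = 16/91 + 38/13 = 282/91 ≈ 3.0989)
Y = 8836/91 (Y = 282/91 + 94 = 8836/91 ≈ 97.099)
(Y + a)² = (8836/91 - 88143/9520)² = (10871101/123760)² = 118180836952201/15316537600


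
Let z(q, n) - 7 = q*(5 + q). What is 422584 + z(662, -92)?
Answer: 864145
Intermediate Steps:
z(q, n) = 7 + q*(5 + q)
422584 + z(662, -92) = 422584 + (7 + 662² + 5*662) = 422584 + (7 + 438244 + 3310) = 422584 + 441561 = 864145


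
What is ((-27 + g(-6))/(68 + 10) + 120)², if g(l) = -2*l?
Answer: 9703225/676 ≈ 14354.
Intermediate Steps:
((-27 + g(-6))/(68 + 10) + 120)² = ((-27 - 2*(-6))/(68 + 10) + 120)² = ((-27 + 12)/78 + 120)² = (-15*1/78 + 120)² = (-5/26 + 120)² = (3115/26)² = 9703225/676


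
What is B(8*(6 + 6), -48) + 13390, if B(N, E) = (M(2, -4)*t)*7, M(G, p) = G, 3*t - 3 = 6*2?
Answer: 13460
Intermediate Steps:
t = 5 (t = 1 + (6*2)/3 = 1 + (1/3)*12 = 1 + 4 = 5)
B(N, E) = 70 (B(N, E) = (2*5)*7 = 10*7 = 70)
B(8*(6 + 6), -48) + 13390 = 70 + 13390 = 13460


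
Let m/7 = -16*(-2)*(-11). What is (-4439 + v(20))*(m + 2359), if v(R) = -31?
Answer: 469350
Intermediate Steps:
m = -2464 (m = 7*(-16*(-2)*(-11)) = 7*(32*(-11)) = 7*(-352) = -2464)
(-4439 + v(20))*(m + 2359) = (-4439 - 31)*(-2464 + 2359) = -4470*(-105) = 469350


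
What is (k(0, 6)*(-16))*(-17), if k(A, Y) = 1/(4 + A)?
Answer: 68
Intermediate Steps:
(k(0, 6)*(-16))*(-17) = (-16/(4 + 0))*(-17) = (-16/4)*(-17) = ((1/4)*(-16))*(-17) = -4*(-17) = 68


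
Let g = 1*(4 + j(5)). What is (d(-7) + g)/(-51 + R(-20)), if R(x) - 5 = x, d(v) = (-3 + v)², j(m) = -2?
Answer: -17/11 ≈ -1.5455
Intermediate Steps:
R(x) = 5 + x
g = 2 (g = 1*(4 - 2) = 1*2 = 2)
(d(-7) + g)/(-51 + R(-20)) = ((-3 - 7)² + 2)/(-51 + (5 - 20)) = ((-10)² + 2)/(-51 - 15) = (100 + 2)/(-66) = 102*(-1/66) = -17/11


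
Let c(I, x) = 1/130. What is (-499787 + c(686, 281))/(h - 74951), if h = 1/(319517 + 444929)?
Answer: 24833910862907/3724239489425 ≈ 6.6682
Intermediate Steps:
c(I, x) = 1/130
h = 1/764446 ≈ 1.3081e-6
(-499787 + c(686, 281))/(h - 74951) = (-499787 + 1/130)/(1/764446 - 74951) = -64972309/(130*(-57295992145/764446)) = -64972309/130*(-764446/57295992145) = 24833910862907/3724239489425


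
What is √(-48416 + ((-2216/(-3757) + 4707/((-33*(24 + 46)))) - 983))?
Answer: I*√1430529715845230/170170 ≈ 222.26*I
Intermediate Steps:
√(-48416 + ((-2216/(-3757) + 4707/((-33*(24 + 46)))) - 983)) = √(-48416 + ((-2216*(-1/3757) + 4707/((-33*70))) - 983)) = √(-48416 + ((2216/3757 + 4707/(-2310)) - 983)) = √(-48416 + ((2216/3757 + 4707*(-1/2310)) - 983)) = √(-48416 + ((2216/3757 - 1569/770) - 983)) = √(-48416 + (-4188413/2892890 - 983)) = √(-48416 - 2847899283/2892890) = √(-142910061523/2892890) = I*√1430529715845230/170170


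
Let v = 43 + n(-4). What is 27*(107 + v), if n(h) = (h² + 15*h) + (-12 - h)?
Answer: 2646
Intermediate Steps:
n(h) = -12 + h² + 14*h
v = -9 (v = 43 + (-12 + (-4)² + 14*(-4)) = 43 + (-12 + 16 - 56) = 43 - 52 = -9)
27*(107 + v) = 27*(107 - 9) = 27*98 = 2646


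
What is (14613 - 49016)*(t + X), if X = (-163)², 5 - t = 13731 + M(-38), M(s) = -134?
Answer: -446447731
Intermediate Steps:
t = -13592 (t = 5 - (13731 - 134) = 5 - 1*13597 = 5 - 13597 = -13592)
X = 26569
(14613 - 49016)*(t + X) = (14613 - 49016)*(-13592 + 26569) = -34403*12977 = -446447731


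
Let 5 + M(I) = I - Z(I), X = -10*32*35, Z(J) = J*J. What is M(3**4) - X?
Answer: 4715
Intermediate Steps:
Z(J) = J**2
X = -11200 (X = -320*35 = -11200)
M(I) = -5 + I - I**2 (M(I) = -5 + (I - I**2) = -5 + I - I**2)
M(3**4) - X = (-5 + 3**4 - (3**4)**2) - 1*(-11200) = (-5 + 81 - 1*81**2) + 11200 = (-5 + 81 - 1*6561) + 11200 = (-5 + 81 - 6561) + 11200 = -6485 + 11200 = 4715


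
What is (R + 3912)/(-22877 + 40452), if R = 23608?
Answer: 5504/3515 ≈ 1.5659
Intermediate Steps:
(R + 3912)/(-22877 + 40452) = (23608 + 3912)/(-22877 + 40452) = 27520/17575 = 27520*(1/17575) = 5504/3515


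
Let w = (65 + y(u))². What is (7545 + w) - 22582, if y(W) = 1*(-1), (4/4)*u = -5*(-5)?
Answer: -10941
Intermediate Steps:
u = 25 (u = -5*(-5) = 25)
y(W) = -1
w = 4096 (w = (65 - 1)² = 64² = 4096)
(7545 + w) - 22582 = (7545 + 4096) - 22582 = 11641 - 22582 = -10941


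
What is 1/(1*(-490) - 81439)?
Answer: -1/81929 ≈ -1.2206e-5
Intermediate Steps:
1/(1*(-490) - 81439) = 1/(-490 - 81439) = 1/(-81929) = -1/81929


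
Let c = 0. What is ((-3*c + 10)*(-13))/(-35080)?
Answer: 13/3508 ≈ 0.0037058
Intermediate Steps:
((-3*c + 10)*(-13))/(-35080) = ((-3*0 + 10)*(-13))/(-35080) = ((0 + 10)*(-13))*(-1/35080) = (10*(-13))*(-1/35080) = -130*(-1/35080) = 13/3508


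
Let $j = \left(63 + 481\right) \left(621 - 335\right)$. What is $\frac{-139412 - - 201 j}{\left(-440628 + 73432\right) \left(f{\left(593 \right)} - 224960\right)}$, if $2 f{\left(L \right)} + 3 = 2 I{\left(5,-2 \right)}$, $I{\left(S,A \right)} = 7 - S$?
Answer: $\frac{15566486}{41302114281} \approx 0.00037689$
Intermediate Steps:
$j = 155584$ ($j = 544 \cdot 286 = 155584$)
$f{\left(L \right)} = \frac{1}{2}$ ($f{\left(L \right)} = - \frac{3}{2} + \frac{2 \left(7 - 5\right)}{2} = - \frac{3}{2} + \frac{2 \cdot 2}{2} = - \frac{3}{2} + \frac{1}{2} \cdot 4 = - \frac{3}{2} + 2 = \frac{1}{2}$)
$\frac{-139412 - - 201 j}{\left(-440628 + 73432\right) \left(f{\left(593 \right)} - 224960\right)} = \frac{-139412 - \left(-201\right) 155584}{\left(-440628 + 73432\right) \left(\frac{1}{2} - 224960\right)} = \frac{-139412 - -31272384}{\left(-367196\right) \left(- \frac{449919}{2}\right)} = \frac{-139412 + 31272384}{82604228562} = 31132972 \cdot \frac{1}{82604228562} = \frac{15566486}{41302114281}$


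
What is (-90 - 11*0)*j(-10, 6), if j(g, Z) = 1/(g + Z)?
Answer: 45/2 ≈ 22.500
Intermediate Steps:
j(g, Z) = 1/(Z + g)
(-90 - 11*0)*j(-10, 6) = (-90 - 11*0)/(6 - 10) = (-90 + 0)/(-4) = -90*(-1/4) = 45/2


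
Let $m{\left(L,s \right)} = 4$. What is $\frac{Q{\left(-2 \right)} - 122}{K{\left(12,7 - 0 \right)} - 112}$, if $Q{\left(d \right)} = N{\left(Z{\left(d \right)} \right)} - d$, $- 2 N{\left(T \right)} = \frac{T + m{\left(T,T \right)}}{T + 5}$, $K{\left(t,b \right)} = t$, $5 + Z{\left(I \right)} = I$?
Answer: $\frac{483}{400} \approx 1.2075$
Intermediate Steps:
$Z{\left(I \right)} = -5 + I$
$N{\left(T \right)} = - \frac{4 + T}{2 \left(5 + T\right)}$ ($N{\left(T \right)} = - \frac{\left(T + 4\right) \frac{1}{T + 5}}{2} = - \frac{\left(4 + T\right) \frac{1}{5 + T}}{2} = - \frac{\frac{1}{5 + T} \left(4 + T\right)}{2} = - \frac{4 + T}{2 \left(5 + T\right)}$)
$Q{\left(d \right)} = - d + \frac{1 - d}{2 d}$ ($Q{\left(d \right)} = \frac{-4 - \left(-5 + d\right)}{2 \left(5 + \left(-5 + d\right)\right)} - d = \frac{-4 - \left(-5 + d\right)}{2 d} - d = \frac{1 - d}{2 d} - d = - d + \frac{1 - d}{2 d}$)
$\frac{Q{\left(-2 \right)} - 122}{K{\left(12,7 - 0 \right)} - 112} = \frac{\left(- \frac{1}{2} + \frac{1}{2 \left(-2\right)} - -2\right) - 122}{12 - 112} = \frac{\left(- \frac{1}{2} + \frac{1}{2} \left(- \frac{1}{2}\right) + 2\right) - 122}{-100} = - \frac{\left(- \frac{1}{2} - \frac{1}{4} + 2\right) - 122}{100} = - \frac{\frac{5}{4} - 122}{100} = \left(- \frac{1}{100}\right) \left(- \frac{483}{4}\right) = \frac{483}{400}$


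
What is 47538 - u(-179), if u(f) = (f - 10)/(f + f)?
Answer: 17018415/358 ≈ 47538.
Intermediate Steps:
u(f) = (-10 + f)/(2*f) (u(f) = (-10 + f)/((2*f)) = (-10 + f)*(1/(2*f)) = (-10 + f)/(2*f))
47538 - u(-179) = 47538 - (-10 - 179)/(2*(-179)) = 47538 - (-1)*(-189)/(2*179) = 47538 - 1*189/358 = 47538 - 189/358 = 17018415/358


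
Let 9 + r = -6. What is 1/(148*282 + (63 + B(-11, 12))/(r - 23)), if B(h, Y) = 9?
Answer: 19/792948 ≈ 2.3961e-5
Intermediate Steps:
r = -15 (r = -9 - 6 = -15)
1/(148*282 + (63 + B(-11, 12))/(r - 23)) = 1/(148*282 + (63 + 9)/(-15 - 23)) = 1/(41736 + 72/(-38)) = 1/(41736 + 72*(-1/38)) = 1/(41736 - 36/19) = 1/(792948/19) = 19/792948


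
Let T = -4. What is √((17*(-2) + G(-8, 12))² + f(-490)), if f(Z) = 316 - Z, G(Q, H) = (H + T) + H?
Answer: √1002 ≈ 31.654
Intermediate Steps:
G(Q, H) = -4 + 2*H (G(Q, H) = (H - 4) + H = (-4 + H) + H = -4 + 2*H)
√((17*(-2) + G(-8, 12))² + f(-490)) = √((17*(-2) + (-4 + 2*12))² + (316 - 1*(-490))) = √((-34 + (-4 + 24))² + (316 + 490)) = √((-34 + 20)² + 806) = √((-14)² + 806) = √(196 + 806) = √1002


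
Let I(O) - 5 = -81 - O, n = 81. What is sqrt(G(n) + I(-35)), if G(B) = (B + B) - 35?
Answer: sqrt(86) ≈ 9.2736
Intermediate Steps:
I(O) = -76 - O (I(O) = 5 + (-81 - O) = -76 - O)
G(B) = -35 + 2*B (G(B) = 2*B - 35 = -35 + 2*B)
sqrt(G(n) + I(-35)) = sqrt((-35 + 2*81) + (-76 - 1*(-35))) = sqrt((-35 + 162) + (-76 + 35)) = sqrt(127 - 41) = sqrt(86)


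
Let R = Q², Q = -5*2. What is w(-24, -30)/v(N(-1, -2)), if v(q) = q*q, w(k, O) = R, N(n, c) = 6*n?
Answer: 25/9 ≈ 2.7778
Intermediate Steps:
Q = -10
R = 100 (R = (-10)² = 100)
w(k, O) = 100
v(q) = q²
w(-24, -30)/v(N(-1, -2)) = 100/((6*(-1))²) = 100/((-6)²) = 100/36 = 100*(1/36) = 25/9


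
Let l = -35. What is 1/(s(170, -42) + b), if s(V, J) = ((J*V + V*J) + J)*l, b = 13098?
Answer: 1/514368 ≈ 1.9441e-6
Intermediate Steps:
s(V, J) = -35*J - 70*J*V (s(V, J) = ((J*V + V*J) + J)*(-35) = ((J*V + J*V) + J)*(-35) = (2*J*V + J)*(-35) = (J + 2*J*V)*(-35) = -35*J - 70*J*V)
1/(s(170, -42) + b) = 1/(-35*(-42)*(1 + 2*170) + 13098) = 1/(-35*(-42)*(1 + 340) + 13098) = 1/(-35*(-42)*341 + 13098) = 1/(501270 + 13098) = 1/514368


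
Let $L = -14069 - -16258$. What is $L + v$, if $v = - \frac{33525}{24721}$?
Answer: $\frac{54080744}{24721} \approx 2187.6$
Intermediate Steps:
$L = 2189$ ($L = -14069 + 16258 = 2189$)
$v = - \frac{33525}{24721}$ ($v = \left(-33525\right) \frac{1}{24721} = - \frac{33525}{24721} \approx -1.3561$)
$L + v = 2189 - \frac{33525}{24721} = \frac{54080744}{24721}$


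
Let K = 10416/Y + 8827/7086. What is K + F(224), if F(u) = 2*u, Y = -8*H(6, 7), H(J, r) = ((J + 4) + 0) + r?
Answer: 44891063/120462 ≈ 372.66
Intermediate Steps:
H(J, r) = 4 + J + r (H(J, r) = ((4 + J) + 0) + r = (4 + J) + r = 4 + J + r)
Y = -136 (Y = -8*(4 + 6 + 7) = -8*17 = -136)
K = -9075913/120462 (K = 10416/(-136) + 8827/7086 = 10416*(-1/136) + 8827*(1/7086) = -1302/17 + 8827/7086 = -9075913/120462 ≈ -75.343)
K + F(224) = -9075913/120462 + 2*224 = -9075913/120462 + 448 = 44891063/120462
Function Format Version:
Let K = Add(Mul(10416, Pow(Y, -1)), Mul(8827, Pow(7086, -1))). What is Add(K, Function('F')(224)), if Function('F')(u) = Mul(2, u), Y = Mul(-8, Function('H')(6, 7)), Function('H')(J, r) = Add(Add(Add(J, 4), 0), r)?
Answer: Rational(44891063, 120462) ≈ 372.66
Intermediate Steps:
Function('H')(J, r) = Add(4, J, r) (Function('H')(J, r) = Add(Add(Add(4, J), 0), r) = Add(Add(4, J), r) = Add(4, J, r))
Y = -136 (Y = Mul(-8, Add(4, 6, 7)) = Mul(-8, 17) = -136)
K = Rational(-9075913, 120462) (K = Add(Mul(10416, Pow(-136, -1)), Mul(8827, Pow(7086, -1))) = Add(Mul(10416, Rational(-1, 136)), Mul(8827, Rational(1, 7086))) = Add(Rational(-1302, 17), Rational(8827, 7086)) = Rational(-9075913, 120462) ≈ -75.343)
Add(K, Function('F')(224)) = Add(Rational(-9075913, 120462), Mul(2, 224)) = Add(Rational(-9075913, 120462), 448) = Rational(44891063, 120462)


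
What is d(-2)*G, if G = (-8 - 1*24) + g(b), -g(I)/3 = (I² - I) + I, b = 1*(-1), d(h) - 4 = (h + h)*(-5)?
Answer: -840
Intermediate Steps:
d(h) = 4 - 10*h (d(h) = 4 + (h + h)*(-5) = 4 + (2*h)*(-5) = 4 - 10*h)
b = -1
g(I) = -3*I² (g(I) = -3*((I² - I) + I) = -3*I²)
G = -35 (G = (-8 - 1*24) - 3*(-1)² = (-8 - 24) - 3*1 = -32 - 3 = -35)
d(-2)*G = (4 - 10*(-2))*(-35) = (4 + 20)*(-35) = 24*(-35) = -840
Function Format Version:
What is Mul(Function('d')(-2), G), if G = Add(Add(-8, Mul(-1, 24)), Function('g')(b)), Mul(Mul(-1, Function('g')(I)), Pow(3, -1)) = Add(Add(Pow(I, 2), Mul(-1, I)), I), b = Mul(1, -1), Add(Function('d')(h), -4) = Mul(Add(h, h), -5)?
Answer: -840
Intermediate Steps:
Function('d')(h) = Add(4, Mul(-10, h)) (Function('d')(h) = Add(4, Mul(Add(h, h), -5)) = Add(4, Mul(Mul(2, h), -5)) = Add(4, Mul(-10, h)))
b = -1
Function('g')(I) = Mul(-3, Pow(I, 2)) (Function('g')(I) = Mul(-3, Add(Add(Pow(I, 2), Mul(-1, I)), I)) = Mul(-3, Pow(I, 2)))
G = -35 (G = Add(Add(-8, Mul(-1, 24)), Mul(-3, Pow(-1, 2))) = Add(Add(-8, -24), Mul(-3, 1)) = Add(-32, -3) = -35)
Mul(Function('d')(-2), G) = Mul(Add(4, Mul(-10, -2)), -35) = Mul(Add(4, 20), -35) = Mul(24, -35) = -840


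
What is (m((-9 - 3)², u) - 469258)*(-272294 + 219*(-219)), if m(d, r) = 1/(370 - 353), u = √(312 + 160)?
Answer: 2554797433175/17 ≈ 1.5028e+11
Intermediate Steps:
u = 2*√118 (u = √472 = 2*√118 ≈ 21.726)
m(d, r) = 1/17
(m((-9 - 3)², u) - 469258)*(-272294 + 219*(-219)) = (1/17 - 469258)*(-272294 + 219*(-219)) = -7977385*(-272294 - 47961)/17 = -7977385/17*(-320255) = 2554797433175/17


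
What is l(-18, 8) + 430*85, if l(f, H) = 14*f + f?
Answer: 36280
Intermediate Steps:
l(f, H) = 15*f
l(-18, 8) + 430*85 = 15*(-18) + 430*85 = -270 + 36550 = 36280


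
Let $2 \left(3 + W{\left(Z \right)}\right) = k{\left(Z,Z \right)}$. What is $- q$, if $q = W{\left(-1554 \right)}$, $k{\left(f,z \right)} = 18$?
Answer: $-6$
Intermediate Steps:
$W{\left(Z \right)} = 6$ ($W{\left(Z \right)} = -3 + \frac{1}{2} \cdot 18 = -3 + 9 = 6$)
$q = 6$
$- q = \left(-1\right) 6 = -6$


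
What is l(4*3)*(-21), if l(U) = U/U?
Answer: -21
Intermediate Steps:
l(U) = 1
l(4*3)*(-21) = 1*(-21) = -21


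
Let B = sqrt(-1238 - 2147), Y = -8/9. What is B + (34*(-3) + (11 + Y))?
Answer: -827/9 + I*sqrt(3385) ≈ -91.889 + 58.181*I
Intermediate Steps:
Y = -8/9 (Y = -8*1/9 = -8/9 ≈ -0.88889)
B = I*sqrt(3385) (B = sqrt(-3385) = I*sqrt(3385) ≈ 58.181*I)
B + (34*(-3) + (11 + Y)) = I*sqrt(3385) + (34*(-3) + (11 - 8/9)) = I*sqrt(3385) + (-102 + 91/9) = I*sqrt(3385) - 827/9 = -827/9 + I*sqrt(3385)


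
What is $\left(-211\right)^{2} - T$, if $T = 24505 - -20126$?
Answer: $-110$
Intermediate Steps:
$T = 44631$ ($T = 24505 + 20126 = 44631$)
$\left(-211\right)^{2} - T = \left(-211\right)^{2} - 44631 = 44521 - 44631 = -110$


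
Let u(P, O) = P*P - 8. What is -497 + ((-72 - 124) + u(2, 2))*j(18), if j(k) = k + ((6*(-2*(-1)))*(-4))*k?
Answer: 168703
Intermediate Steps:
j(k) = -47*k (j(k) = k + ((6*2)*(-4))*k = k + (12*(-4))*k = k - 48*k = -47*k)
u(P, O) = -8 + P² (u(P, O) = P² - 8 = -8 + P²)
-497 + ((-72 - 124) + u(2, 2))*j(18) = -497 + ((-72 - 124) + (-8 + 2²))*(-47*18) = -497 + (-196 + (-8 + 4))*(-846) = -497 + (-196 - 4)*(-846) = -497 - 200*(-846) = -497 + 169200 = 168703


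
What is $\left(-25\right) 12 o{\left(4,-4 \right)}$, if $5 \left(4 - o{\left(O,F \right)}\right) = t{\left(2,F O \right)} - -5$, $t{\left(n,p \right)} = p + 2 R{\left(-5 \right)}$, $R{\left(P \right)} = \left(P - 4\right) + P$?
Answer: $-3540$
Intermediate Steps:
$R{\left(P \right)} = -4 + 2 P$ ($R{\left(P \right)} = \left(-4 + P\right) + P = -4 + 2 P$)
$t{\left(n,p \right)} = -28 + p$ ($t{\left(n,p \right)} = p + 2 \left(-4 + 2 \left(-5\right)\right) = p + 2 \left(-4 - 10\right) = p + 2 \left(-14\right) = p - 28 = -28 + p$)
$o{\left(O,F \right)} = \frac{43}{5} - \frac{F O}{5}$ ($o{\left(O,F \right)} = 4 - \frac{\left(-28 + F O\right) - -5}{5} = 4 - \frac{\left(-28 + F O\right) + 5}{5} = 4 - \frac{-23 + F O}{5} = 4 - \left(- \frac{23}{5} + \frac{F O}{5}\right) = \frac{43}{5} - \frac{F O}{5}$)
$\left(-25\right) 12 o{\left(4,-4 \right)} = \left(-25\right) 12 \left(\frac{43}{5} - \left(- \frac{4}{5}\right) 4\right) = - 300 \left(\frac{43}{5} + \frac{16}{5}\right) = \left(-300\right) \frac{59}{5} = -3540$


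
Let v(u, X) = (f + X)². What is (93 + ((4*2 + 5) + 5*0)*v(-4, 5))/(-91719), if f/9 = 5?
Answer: -32593/91719 ≈ -0.35536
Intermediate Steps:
f = 45 (f = 9*5 = 45)
v(u, X) = (45 + X)²
(93 + ((4*2 + 5) + 5*0)*v(-4, 5))/(-91719) = (93 + ((4*2 + 5) + 5*0)*(45 + 5)²)/(-91719) = (93 + ((8 + 5) + 0)*50²)*(-1/91719) = (93 + (13 + 0)*2500)*(-1/91719) = (93 + 13*2500)*(-1/91719) = (93 + 32500)*(-1/91719) = 32593*(-1/91719) = -32593/91719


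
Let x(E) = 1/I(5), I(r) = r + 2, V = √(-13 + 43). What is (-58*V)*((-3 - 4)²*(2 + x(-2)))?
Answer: -6090*√30 ≈ -33356.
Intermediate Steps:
V = √30 ≈ 5.4772
I(r) = 2 + r
x(E) = ⅐ (x(E) = 1/(2 + 5) = 1/7 = ⅐)
(-58*V)*((-3 - 4)²*(2 + x(-2))) = (-58*√30)*((-3 - 4)²*(2 + ⅐)) = (-58*√30)*((-7)²*(15/7)) = (-58*√30)*(49*(15/7)) = -58*√30*105 = -6090*√30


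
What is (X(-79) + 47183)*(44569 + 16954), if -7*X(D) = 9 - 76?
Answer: 2903428572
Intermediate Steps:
X(D) = 67/7 (X(D) = -(9 - 76)/7 = -1/7*(-67) = 67/7)
(X(-79) + 47183)*(44569 + 16954) = (67/7 + 47183)*(44569 + 16954) = (330348/7)*61523 = 2903428572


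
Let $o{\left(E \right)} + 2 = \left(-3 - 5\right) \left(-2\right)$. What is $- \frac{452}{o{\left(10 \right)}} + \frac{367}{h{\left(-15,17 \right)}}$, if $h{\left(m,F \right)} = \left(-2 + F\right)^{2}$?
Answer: $- \frac{48281}{1575} \approx -30.655$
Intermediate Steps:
$o{\left(E \right)} = 14$ ($o{\left(E \right)} = -2 + \left(-3 - 5\right) \left(-2\right) = -2 - -16 = -2 + 16 = 14$)
$- \frac{452}{o{\left(10 \right)}} + \frac{367}{h{\left(-15,17 \right)}} = - \frac{452}{14} + \frac{367}{\left(-2 + 17\right)^{2}} = \left(-452\right) \frac{1}{14} + \frac{367}{15^{2}} = - \frac{226}{7} + \frac{367}{225} = - \frac{48281}{1575}$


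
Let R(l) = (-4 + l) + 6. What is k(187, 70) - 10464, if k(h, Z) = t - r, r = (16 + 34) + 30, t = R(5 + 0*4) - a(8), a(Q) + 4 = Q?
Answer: -10541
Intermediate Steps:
a(Q) = -4 + Q
R(l) = 2 + l
t = 3 (t = (2 + (5 + 0*4)) - (-4 + 8) = (2 + (5 + 0)) - 1*4 = (2 + 5) - 4 = 7 - 4 = 3)
r = 80 (r = 50 + 30 = 80)
k(h, Z) = -77 (k(h, Z) = 3 - 1*80 = 3 - 80 = -77)
k(187, 70) - 10464 = -77 - 10464 = -10541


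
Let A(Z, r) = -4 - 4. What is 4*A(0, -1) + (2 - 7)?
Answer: -37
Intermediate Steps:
A(Z, r) = -8
4*A(0, -1) + (2 - 7) = 4*(-8) + (2 - 7) = -32 - 5 = -37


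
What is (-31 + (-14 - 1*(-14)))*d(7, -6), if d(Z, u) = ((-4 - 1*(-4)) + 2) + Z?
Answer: -279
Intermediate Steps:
d(Z, u) = 2 + Z (d(Z, u) = ((-4 + 4) + 2) + Z = (0 + 2) + Z = 2 + Z)
(-31 + (-14 - 1*(-14)))*d(7, -6) = (-31 + (-14 - 1*(-14)))*(2 + 7) = (-31 + (-14 + 14))*9 = (-31 + 0)*9 = -31*9 = -279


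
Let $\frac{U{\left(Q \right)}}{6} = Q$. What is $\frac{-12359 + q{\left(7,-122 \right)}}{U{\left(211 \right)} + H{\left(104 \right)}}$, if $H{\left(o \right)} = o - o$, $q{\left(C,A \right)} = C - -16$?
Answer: $- \frac{2056}{211} \approx -9.7441$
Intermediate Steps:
$U{\left(Q \right)} = 6 Q$
$q{\left(C,A \right)} = 16 + C$ ($q{\left(C,A \right)} = C + 16 = 16 + C$)
$H{\left(o \right)} = 0$
$\frac{-12359 + q{\left(7,-122 \right)}}{U{\left(211 \right)} + H{\left(104 \right)}} = \frac{-12359 + \left(16 + 7\right)}{6 \cdot 211 + 0} = \frac{-12359 + 23}{1266 + 0} = - \frac{12336}{1266} = \left(-12336\right) \frac{1}{1266} = - \frac{2056}{211}$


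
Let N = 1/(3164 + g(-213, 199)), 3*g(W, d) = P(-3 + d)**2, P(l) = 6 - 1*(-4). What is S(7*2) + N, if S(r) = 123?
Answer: 1179819/9592 ≈ 123.00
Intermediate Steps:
P(l) = 10 (P(l) = 6 + 4 = 10)
g(W, d) = 100/3 (g(W, d) = (1/3)*10**2 = (1/3)*100 = 100/3)
N = 3/9592 (N = 1/(3164 + 100/3) = 1/(9592/3) = 3/9592 ≈ 0.00031276)
S(7*2) + N = 123 + 3/9592 = 1179819/9592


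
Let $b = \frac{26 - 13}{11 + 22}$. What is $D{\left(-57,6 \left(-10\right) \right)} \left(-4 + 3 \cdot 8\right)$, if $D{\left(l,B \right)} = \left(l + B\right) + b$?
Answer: $- \frac{76960}{33} \approx -2332.1$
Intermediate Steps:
$b = \frac{13}{33} \approx 0.39394$
$D{\left(l,B \right)} = \frac{13}{33} + B + l$ ($D{\left(l,B \right)} = \left(l + B\right) + \frac{13}{33} = \left(B + l\right) + \frac{13}{33} = \frac{13}{33} + B + l$)
$D{\left(-57,6 \left(-10\right) \right)} \left(-4 + 3 \cdot 8\right) = \left(\frac{13}{33} + 6 \left(-10\right) - 57\right) \left(-4 + 3 \cdot 8\right) = \left(\frac{13}{33} - 60 - 57\right) \left(-4 + 24\right) = \left(- \frac{3848}{33}\right) 20 = - \frac{76960}{33}$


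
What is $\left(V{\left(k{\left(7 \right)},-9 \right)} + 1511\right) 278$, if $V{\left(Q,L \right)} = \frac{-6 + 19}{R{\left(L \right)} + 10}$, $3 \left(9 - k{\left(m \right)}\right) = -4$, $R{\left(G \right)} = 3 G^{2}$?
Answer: $\frac{106278288}{253} \approx 4.2007 \cdot 10^{5}$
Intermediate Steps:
$k{\left(m \right)} = \frac{31}{3}$ ($k{\left(m \right)} = 9 - - \frac{4}{3} = 9 + \frac{4}{3} = \frac{31}{3}$)
$V{\left(Q,L \right)} = \frac{13}{10 + 3 L^{2}}$ ($V{\left(Q,L \right)} = \frac{-6 + 19}{3 L^{2} + 10} = \frac{13}{10 + 3 L^{2}}$)
$\left(V{\left(k{\left(7 \right)},-9 \right)} + 1511\right) 278 = \left(\frac{13}{10 + 3 \left(-9\right)^{2}} + 1511\right) 278 = \left(\frac{13}{10 + 3 \cdot 81} + 1511\right) 278 = \left(\frac{13}{10 + 243} + 1511\right) 278 = \left(\frac{13}{253} + 1511\right) 278 = \frac{382296}{253} \cdot 278 = \frac{106278288}{253}$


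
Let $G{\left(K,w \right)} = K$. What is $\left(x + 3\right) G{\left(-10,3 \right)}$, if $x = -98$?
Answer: $950$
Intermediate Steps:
$\left(x + 3\right) G{\left(-10,3 \right)} = \left(-98 + 3\right) \left(-10\right) = \left(-95\right) \left(-10\right) = 950$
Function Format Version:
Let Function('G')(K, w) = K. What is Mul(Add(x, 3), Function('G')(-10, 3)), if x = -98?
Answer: 950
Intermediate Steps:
Mul(Add(x, 3), Function('G')(-10, 3)) = Mul(Add(-98, 3), -10) = Mul(-95, -10) = 950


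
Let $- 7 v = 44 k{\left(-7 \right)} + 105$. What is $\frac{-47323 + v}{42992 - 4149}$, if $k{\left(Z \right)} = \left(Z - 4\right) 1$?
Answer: $- \frac{330882}{271901} \approx -1.2169$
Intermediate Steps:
$k{\left(Z \right)} = -4 + Z$ ($k{\left(Z \right)} = \left(-4 + Z\right) 1 = -4 + Z$)
$v = \frac{379}{7}$ ($v = - \frac{44 \left(-4 - 7\right) + 105}{7} = - \frac{44 \left(-11\right) + 105}{7} = - \frac{-484 + 105}{7} = \left(- \frac{1}{7}\right) \left(-379\right) = \frac{379}{7} \approx 54.143$)
$\frac{-47323 + v}{42992 - 4149} = \frac{-47323 + \frac{379}{7}}{42992 - 4149} = - \frac{330882}{7 \cdot 38843} = \left(- \frac{330882}{7}\right) \frac{1}{38843} = - \frac{330882}{271901}$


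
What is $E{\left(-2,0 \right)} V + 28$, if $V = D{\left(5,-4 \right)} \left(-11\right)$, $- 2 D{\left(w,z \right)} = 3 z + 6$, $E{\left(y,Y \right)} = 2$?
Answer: $-38$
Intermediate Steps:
$D{\left(w,z \right)} = -3 - \frac{3 z}{2}$ ($D{\left(w,z \right)} = - \frac{3 z + 6}{2} = - \frac{6 + 3 z}{2} = -3 - \frac{3 z}{2}$)
$V = -33$ ($V = \left(-3 - -6\right) \left(-11\right) = \left(-3 + 6\right) \left(-11\right) = 3 \left(-11\right) = -33$)
$E{\left(-2,0 \right)} V + 28 = 2 \left(-33\right) + 28 = -66 + 28 = -38$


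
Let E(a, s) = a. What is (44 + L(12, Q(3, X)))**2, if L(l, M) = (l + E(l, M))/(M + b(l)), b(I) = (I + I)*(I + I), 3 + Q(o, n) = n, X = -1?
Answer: 39664804/20449 ≈ 1939.7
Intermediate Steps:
Q(o, n) = -3 + n
b(I) = 4*I**2 (b(I) = (2*I)*(2*I) = 4*I**2)
L(l, M) = 2*l/(M + 4*l**2) (L(l, M) = (l + l)/(M + 4*l**2) = (2*l)/(M + 4*l**2) = 2*l/(M + 4*l**2))
(44 + L(12, Q(3, X)))**2 = (44 + 2*12/((-3 - 1) + 4*12**2))**2 = (44 + 2*12/(-4 + 4*144))**2 = (44 + 2*12/(-4 + 576))**2 = (44 + 2*12/572)**2 = (44 + 2*12*(1/572))**2 = (44 + 6/143)**2 = (6298/143)**2 = 39664804/20449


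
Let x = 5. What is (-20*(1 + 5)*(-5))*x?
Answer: 3000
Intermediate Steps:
(-20*(1 + 5)*(-5))*x = -20*(1 + 5)*(-5)*5 = -120*(-5)*5 = -20*(-30)*5 = 600*5 = 3000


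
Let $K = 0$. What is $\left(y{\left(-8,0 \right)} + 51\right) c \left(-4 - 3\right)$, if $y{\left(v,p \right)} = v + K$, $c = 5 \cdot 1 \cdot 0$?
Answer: $0$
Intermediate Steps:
$c = 0$ ($c = 5 \cdot 0 = 0$)
$y{\left(v,p \right)} = v$ ($y{\left(v,p \right)} = v + 0 = v$)
$\left(y{\left(-8,0 \right)} + 51\right) c \left(-4 - 3\right) = \left(-8 + 51\right) 0 \left(-4 - 3\right) = 43 \cdot 0 \left(-7\right) = 43 \cdot 0 = 0$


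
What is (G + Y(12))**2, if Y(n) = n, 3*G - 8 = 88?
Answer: 1936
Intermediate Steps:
G = 32 (G = 8/3 + (1/3)*88 = 8/3 + 88/3 = 32)
(G + Y(12))**2 = (32 + 12)**2 = 44**2 = 1936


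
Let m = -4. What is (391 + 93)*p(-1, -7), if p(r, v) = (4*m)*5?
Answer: -38720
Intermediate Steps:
p(r, v) = -80 (p(r, v) = (4*(-4))*5 = -16*5 = -80)
(391 + 93)*p(-1, -7) = (391 + 93)*(-80) = 484*(-80) = -38720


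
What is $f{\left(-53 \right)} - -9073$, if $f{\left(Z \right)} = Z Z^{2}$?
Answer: $-139804$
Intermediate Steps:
$f{\left(Z \right)} = Z^{3}$
$f{\left(-53 \right)} - -9073 = \left(-53\right)^{3} - -9073 = -148877 + 9073 = -139804$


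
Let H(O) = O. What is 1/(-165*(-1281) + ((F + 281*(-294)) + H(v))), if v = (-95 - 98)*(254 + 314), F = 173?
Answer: 1/19300 ≈ 5.1813e-5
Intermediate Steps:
v = -109624 (v = -193*568 = -109624)
1/(-165*(-1281) + ((F + 281*(-294)) + H(v))) = 1/(-165*(-1281) + ((173 + 281*(-294)) - 109624)) = 1/(211365 + ((173 - 82614) - 109624)) = 1/(211365 + (-82441 - 109624)) = 1/(211365 - 192065) = 1/19300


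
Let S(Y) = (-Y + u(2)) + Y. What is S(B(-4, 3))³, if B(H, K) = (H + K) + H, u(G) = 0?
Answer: 0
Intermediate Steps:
B(H, K) = K + 2*H
S(Y) = 0 (S(Y) = (-Y + 0) + Y = -Y + Y = 0)
S(B(-4, 3))³ = 0³ = 0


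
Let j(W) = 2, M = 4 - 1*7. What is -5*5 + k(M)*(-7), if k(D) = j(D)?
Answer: -39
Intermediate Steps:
M = -3 (M = 4 - 7 = -3)
k(D) = 2
-5*5 + k(M)*(-7) = -5*5 + 2*(-7) = -25 - 14 = -39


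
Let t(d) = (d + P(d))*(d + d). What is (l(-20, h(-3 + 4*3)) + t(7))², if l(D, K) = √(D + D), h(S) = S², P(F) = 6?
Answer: 33084 + 728*I*√10 ≈ 33084.0 + 2302.1*I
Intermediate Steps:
t(d) = 2*d*(6 + d) (t(d) = (d + 6)*(d + d) = (6 + d)*(2*d) = 2*d*(6 + d))
l(D, K) = √2*√D (l(D, K) = √(2*D) = √2*√D)
(l(-20, h(-3 + 4*3)) + t(7))² = (√2*√(-20) + 2*7*(6 + 7))² = (√2*(2*I*√5) + 2*7*13)² = (2*I*√10 + 182)² = (182 + 2*I*√10)²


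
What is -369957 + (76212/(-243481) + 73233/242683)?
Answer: -3122896953420462/8441242789 ≈ -3.6996e+5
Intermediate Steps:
-369957 + (76212/(-243481) + 73233/242683) = -369957 + (76212*(-1/243481) + 73233*(1/242683)) = -369957 + (-76212/243481 + 73233/242683) = -369957 - 94930389/8441242789 = -3122896953420462/8441242789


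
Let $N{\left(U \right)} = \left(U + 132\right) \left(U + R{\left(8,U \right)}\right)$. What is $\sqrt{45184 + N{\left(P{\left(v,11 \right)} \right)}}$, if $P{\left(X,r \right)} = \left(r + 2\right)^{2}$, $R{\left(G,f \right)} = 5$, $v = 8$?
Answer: $\sqrt{97558} \approx 312.34$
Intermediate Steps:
$P{\left(X,r \right)} = \left(2 + r\right)^{2}$
$N{\left(U \right)} = \left(5 + U\right) \left(132 + U\right)$ ($N{\left(U \right)} = \left(U + 132\right) \left(U + 5\right) = \left(132 + U\right) \left(5 + U\right) = \left(5 + U\right) \left(132 + U\right)$)
$\sqrt{45184 + N{\left(P{\left(v,11 \right)} \right)}} = \sqrt{45184 + \left(660 + \left(\left(2 + 11\right)^{2}\right)^{2} + 137 \left(2 + 11\right)^{2}\right)} = \sqrt{45184 + \left(660 + \left(13^{2}\right)^{2} + 137 \cdot 13^{2}\right)} = \sqrt{45184 + \left(660 + 169^{2} + 137 \cdot 169\right)} = \sqrt{45184 + \left(660 + 28561 + 23153\right)} = \sqrt{45184 + 52374} = \sqrt{97558}$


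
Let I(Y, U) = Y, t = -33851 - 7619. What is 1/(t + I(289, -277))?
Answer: -1/41181 ≈ -2.4283e-5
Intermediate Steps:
t = -41470
1/(t + I(289, -277)) = 1/(-41470 + 289) = 1/(-41181) = -1/41181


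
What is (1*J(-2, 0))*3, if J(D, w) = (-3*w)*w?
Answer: 0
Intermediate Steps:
J(D, w) = -3*w²
(1*J(-2, 0))*3 = (1*(-3*0²))*3 = (1*(-3*0))*3 = (1*0)*3 = 0*3 = 0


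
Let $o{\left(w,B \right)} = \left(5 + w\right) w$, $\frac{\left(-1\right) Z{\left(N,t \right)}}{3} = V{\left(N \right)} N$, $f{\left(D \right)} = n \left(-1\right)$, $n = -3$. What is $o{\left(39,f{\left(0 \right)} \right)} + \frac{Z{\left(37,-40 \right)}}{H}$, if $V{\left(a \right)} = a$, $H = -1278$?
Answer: $\frac{732385}{426} \approx 1719.2$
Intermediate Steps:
$f{\left(D \right)} = 3$ ($f{\left(D \right)} = \left(-3\right) \left(-1\right) = 3$)
$Z{\left(N,t \right)} = - 3 N^{2}$ ($Z{\left(N,t \right)} = - 3 N N = - 3 N^{2}$)
$o{\left(w,B \right)} = w \left(5 + w\right)$
$o{\left(39,f{\left(0 \right)} \right)} + \frac{Z{\left(37,-40 \right)}}{H} = 39 \left(5 + 39\right) + \frac{\left(-3\right) 37^{2}}{-1278} = 39 \cdot 44 + \left(-3\right) 1369 \left(- \frac{1}{1278}\right) = 1716 - - \frac{1369}{426} = 1716 + \frac{1369}{426} = \frac{732385}{426}$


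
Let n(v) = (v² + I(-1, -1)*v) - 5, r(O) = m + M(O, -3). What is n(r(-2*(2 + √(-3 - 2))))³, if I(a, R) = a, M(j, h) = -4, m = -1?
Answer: 15625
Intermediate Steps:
r(O) = -5 (r(O) = -1 - 4 = -5)
n(v) = -5 + v² - v (n(v) = (v² - v) - 5 = -5 + v² - v)
n(r(-2*(2 + √(-3 - 2))))³ = (-5 + (-5)² - 1*(-5))³ = (-5 + 25 + 5)³ = 25³ = 15625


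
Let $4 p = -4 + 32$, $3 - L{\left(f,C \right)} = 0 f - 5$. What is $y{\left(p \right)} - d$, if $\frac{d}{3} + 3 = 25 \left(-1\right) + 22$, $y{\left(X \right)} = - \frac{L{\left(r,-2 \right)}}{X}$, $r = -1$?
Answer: $\frac{118}{7} \approx 16.857$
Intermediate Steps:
$L{\left(f,C \right)} = 8$ ($L{\left(f,C \right)} = 3 - \left(0 f - 5\right) = 3 - \left(0 - 5\right) = 3 - -5 = 3 + 5 = 8$)
$p = 7$ ($p = \frac{-4 + 32}{4} = \frac{1}{4} \cdot 28 = 7$)
$y{\left(X \right)} = - \frac{8}{X}$
$d = -18$ ($d = -9 + 3 \left(25 \left(-1\right) + 22\right) = -9 + 3 \left(-25 + 22\right) = -9 + 3 \left(-3\right) = -9 - 9 = -18$)
$y{\left(p \right)} - d = - \frac{8}{7} - -18 = \left(-8\right) \frac{1}{7} + 18 = - \frac{8}{7} + 18 = \frac{118}{7}$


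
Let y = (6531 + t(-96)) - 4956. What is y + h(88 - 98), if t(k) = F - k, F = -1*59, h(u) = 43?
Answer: 1655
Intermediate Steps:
F = -59
t(k) = -59 - k
y = 1612 (y = (6531 + (-59 - 1*(-96))) - 4956 = (6531 + (-59 + 96)) - 4956 = (6531 + 37) - 4956 = 6568 - 4956 = 1612)
y + h(88 - 98) = 1612 + 43 = 1655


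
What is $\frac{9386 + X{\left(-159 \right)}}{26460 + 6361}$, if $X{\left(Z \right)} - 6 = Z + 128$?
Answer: $\frac{407}{1427} \approx 0.28521$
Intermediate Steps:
$X{\left(Z \right)} = 134 + Z$ ($X{\left(Z \right)} = 6 + \left(Z + 128\right) = 6 + \left(128 + Z\right) = 134 + Z$)
$\frac{9386 + X{\left(-159 \right)}}{26460 + 6361} = \frac{9386 + \left(134 - 159\right)}{26460 + 6361} = \frac{9386 - 25}{32821} = 9361 \cdot \frac{1}{32821} = \frac{407}{1427}$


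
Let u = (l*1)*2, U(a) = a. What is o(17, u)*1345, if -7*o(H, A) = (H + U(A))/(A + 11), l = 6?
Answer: -39005/161 ≈ -242.27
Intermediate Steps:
u = 12 (u = (6*1)*2 = 6*2 = 12)
o(H, A) = -(A + H)/(7*(11 + A)) (o(H, A) = -(H + A)/(7*(A + 11)) = -(A + H)/(7*(11 + A)))
o(17, u)*1345 = ((-1*12 - 1*17)/(7*(11 + 12)))*1345 = ((⅐)*(-12 - 17)/23)*1345 = ((⅐)*(1/23)*(-29))*1345 = -29/161*1345 = -39005/161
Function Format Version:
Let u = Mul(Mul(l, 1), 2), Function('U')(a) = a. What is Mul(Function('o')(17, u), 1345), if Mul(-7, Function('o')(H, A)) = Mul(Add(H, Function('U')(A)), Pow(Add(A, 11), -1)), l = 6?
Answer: Rational(-39005, 161) ≈ -242.27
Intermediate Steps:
u = 12 (u = Mul(Mul(6, 1), 2) = Mul(6, 2) = 12)
Function('o')(H, A) = Mul(Rational(-1, 7), Pow(Add(11, A), -1), Add(A, H)) (Function('o')(H, A) = Mul(Rational(-1, 7), Mul(Add(H, A), Pow(Add(A, 11), -1))) = Mul(Rational(-1, 7), Mul(Add(A, H), Pow(Add(11, A), -1))) = Mul(Rational(-1, 7), Mul(Pow(Add(11, A), -1), Add(A, H))) = Mul(Rational(-1, 7), Pow(Add(11, A), -1), Add(A, H)))
Mul(Function('o')(17, u), 1345) = Mul(Mul(Rational(1, 7), Pow(Add(11, 12), -1), Add(Mul(-1, 12), Mul(-1, 17))), 1345) = Mul(Mul(Rational(1, 7), Pow(23, -1), Add(-12, -17)), 1345) = Mul(Mul(Rational(1, 7), Rational(1, 23), -29), 1345) = Mul(Rational(-29, 161), 1345) = Rational(-39005, 161)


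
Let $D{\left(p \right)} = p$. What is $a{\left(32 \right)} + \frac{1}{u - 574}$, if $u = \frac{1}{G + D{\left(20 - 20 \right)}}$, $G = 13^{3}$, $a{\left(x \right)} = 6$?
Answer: $\frac{7564265}{1261077} \approx 5.9983$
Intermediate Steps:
$G = 2197$
$u = \frac{1}{2197}$ ($u = \frac{1}{2197 + \left(20 - 20\right)} = \frac{1}{2197 + 0} = \frac{1}{2197} \approx 0.00045517$)
$a{\left(32 \right)} + \frac{1}{u - 574} = 6 + \frac{1}{\frac{1}{2197} - 574} = 6 + \frac{1}{- \frac{1261077}{2197}} = 6 - \frac{2197}{1261077} = \frac{7564265}{1261077}$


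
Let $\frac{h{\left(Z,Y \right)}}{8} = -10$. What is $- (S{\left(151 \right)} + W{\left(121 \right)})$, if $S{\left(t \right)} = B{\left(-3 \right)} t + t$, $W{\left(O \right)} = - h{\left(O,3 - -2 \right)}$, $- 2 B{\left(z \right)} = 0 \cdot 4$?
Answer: $-231$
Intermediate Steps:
$h{\left(Z,Y \right)} = -80$ ($h{\left(Z,Y \right)} = 8 \left(-10\right) = -80$)
$B{\left(z \right)} = 0$ ($B{\left(z \right)} = - \frac{0 \cdot 4}{2} = \left(- \frac{1}{2}\right) 0 = 0$)
$W{\left(O \right)} = 80$ ($W{\left(O \right)} = \left(-1\right) \left(-80\right) = 80$)
$S{\left(t \right)} = t$ ($S{\left(t \right)} = 0 t + t = 0 + t = t$)
$- (S{\left(151 \right)} + W{\left(121 \right)}) = - (151 + 80) = \left(-1\right) 231 = -231$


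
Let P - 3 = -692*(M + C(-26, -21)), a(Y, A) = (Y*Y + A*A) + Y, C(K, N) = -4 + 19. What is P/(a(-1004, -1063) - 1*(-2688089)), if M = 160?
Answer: -121097/4825070 ≈ -0.025097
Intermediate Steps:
C(K, N) = 15
a(Y, A) = Y + A**2 + Y**2 (a(Y, A) = (Y**2 + A**2) + Y = (A**2 + Y**2) + Y = Y + A**2 + Y**2)
P = -121097 (P = 3 - 692*(160 + 15) = 3 - 692*175 = 3 - 121100 = -121097)
P/(a(-1004, -1063) - 1*(-2688089)) = -121097/((-1004 + (-1063)**2 + (-1004)**2) - 1*(-2688089)) = -121097/((-1004 + 1129969 + 1008016) + 2688089) = -121097/(2136981 + 2688089) = -121097/4825070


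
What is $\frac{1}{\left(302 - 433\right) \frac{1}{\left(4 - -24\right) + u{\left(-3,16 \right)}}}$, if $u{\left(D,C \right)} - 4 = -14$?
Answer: $- \frac{18}{131} \approx -0.1374$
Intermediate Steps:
$u{\left(D,C \right)} = -10$ ($u{\left(D,C \right)} = 4 - 14 = -10$)
$\frac{1}{\left(302 - 433\right) \frac{1}{\left(4 - -24\right) + u{\left(-3,16 \right)}}} = \frac{1}{\left(302 - 433\right) \frac{1}{\left(4 - -24\right) - 10}} = \frac{1}{\left(-131\right) \frac{1}{\left(4 + 24\right) - 10}} = \frac{1}{\left(-131\right) \frac{1}{28 - 10}} = \frac{1}{\left(-131\right) \frac{1}{18}} = \frac{1}{- \frac{131}{18}} = - \frac{18}{131}$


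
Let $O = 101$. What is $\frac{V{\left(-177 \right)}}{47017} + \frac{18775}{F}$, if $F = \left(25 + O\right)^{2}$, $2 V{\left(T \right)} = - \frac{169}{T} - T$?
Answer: $\frac{52165250033}{44040071628} \approx 1.1845$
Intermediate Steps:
$V{\left(T \right)} = - \frac{169}{2 T} - \frac{T}{2}$ ($V{\left(T \right)} = \frac{- \frac{169}{T} - T}{2} = \frac{- T - \frac{169}{T}}{2} = - \frac{169}{2 T} - \frac{T}{2}$)
$F = 15876$ ($F = \left(25 + 101\right)^{2} = 126^{2} = 15876$)
$\frac{V{\left(-177 \right)}}{47017} + \frac{18775}{F} = \frac{\frac{1}{2} \frac{1}{-177} \left(-169 - \left(-177\right)^{2}\right)}{47017} + \frac{18775}{15876} = \frac{1}{2} \left(- \frac{1}{177}\right) \left(-169 - 31329\right) \frac{1}{47017} + 18775 \cdot \frac{1}{15876} = \frac{1}{2} \left(- \frac{1}{177}\right) \left(-169 - 31329\right) \frac{1}{47017} + \frac{18775}{15876} = \frac{1}{2} \left(- \frac{1}{177}\right) \left(-31498\right) \frac{1}{47017} + \frac{18775}{15876} = \frac{15749}{177} \cdot \frac{1}{47017} + \frac{18775}{15876} = \frac{15749}{8322009} + \frac{18775}{15876} = \frac{52165250033}{44040071628}$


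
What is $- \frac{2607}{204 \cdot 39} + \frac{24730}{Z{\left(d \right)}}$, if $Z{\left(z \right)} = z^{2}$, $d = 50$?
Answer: $\frac{3170573}{331500} \approx 9.5643$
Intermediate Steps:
$- \frac{2607}{204 \cdot 39} + \frac{24730}{Z{\left(d \right)}} = - \frac{2607}{204 \cdot 39} + \frac{24730}{50^{2}} = - \frac{2607}{7956} + \frac{24730}{2500} = \left(-2607\right) \frac{1}{7956} + 24730 \cdot \frac{1}{2500} = - \frac{869}{2652} + \frac{2473}{250} = \frac{3170573}{331500}$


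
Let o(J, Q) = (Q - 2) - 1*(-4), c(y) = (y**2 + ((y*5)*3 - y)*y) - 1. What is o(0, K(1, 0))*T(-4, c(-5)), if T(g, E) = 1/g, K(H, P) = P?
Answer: -1/2 ≈ -0.50000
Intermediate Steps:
c(y) = -1 + 15*y**2 (c(y) = (y**2 + ((5*y)*3 - y)*y) - 1 = (y**2 + (15*y - y)*y) - 1 = (y**2 + (14*y)*y) - 1 = (y**2 + 14*y**2) - 1 = 15*y**2 - 1 = -1 + 15*y**2)
o(J, Q) = 2 + Q (o(J, Q) = (-2 + Q) + 4 = 2 + Q)
o(0, K(1, 0))*T(-4, c(-5)) = (2 + 0)/(-4) = 2*(-1/4) = -1/2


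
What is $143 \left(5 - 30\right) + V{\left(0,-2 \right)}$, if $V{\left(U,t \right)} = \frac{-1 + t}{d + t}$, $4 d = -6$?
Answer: $- \frac{25019}{7} \approx -3574.1$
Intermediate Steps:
$d = - \frac{3}{2}$ ($d = \frac{1}{4} \left(-6\right) = - \frac{3}{2} \approx -1.5$)
$V{\left(U,t \right)} = \frac{-1 + t}{- \frac{3}{2} + t}$
$143 \left(5 - 30\right) + V{\left(0,-2 \right)} = 143 \left(5 - 30\right) + \frac{2 \left(-1 - 2\right)}{-3 + 2 \left(-2\right)} = 143 \left(5 - 30\right) + 2 \frac{1}{-3 - 4} \left(-3\right) = 143 \left(-25\right) + 2 \frac{1}{-7} \left(-3\right) = -3575 + 2 \left(- \frac{1}{7}\right) \left(-3\right) = -3575 + \frac{6}{7} = - \frac{25019}{7}$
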